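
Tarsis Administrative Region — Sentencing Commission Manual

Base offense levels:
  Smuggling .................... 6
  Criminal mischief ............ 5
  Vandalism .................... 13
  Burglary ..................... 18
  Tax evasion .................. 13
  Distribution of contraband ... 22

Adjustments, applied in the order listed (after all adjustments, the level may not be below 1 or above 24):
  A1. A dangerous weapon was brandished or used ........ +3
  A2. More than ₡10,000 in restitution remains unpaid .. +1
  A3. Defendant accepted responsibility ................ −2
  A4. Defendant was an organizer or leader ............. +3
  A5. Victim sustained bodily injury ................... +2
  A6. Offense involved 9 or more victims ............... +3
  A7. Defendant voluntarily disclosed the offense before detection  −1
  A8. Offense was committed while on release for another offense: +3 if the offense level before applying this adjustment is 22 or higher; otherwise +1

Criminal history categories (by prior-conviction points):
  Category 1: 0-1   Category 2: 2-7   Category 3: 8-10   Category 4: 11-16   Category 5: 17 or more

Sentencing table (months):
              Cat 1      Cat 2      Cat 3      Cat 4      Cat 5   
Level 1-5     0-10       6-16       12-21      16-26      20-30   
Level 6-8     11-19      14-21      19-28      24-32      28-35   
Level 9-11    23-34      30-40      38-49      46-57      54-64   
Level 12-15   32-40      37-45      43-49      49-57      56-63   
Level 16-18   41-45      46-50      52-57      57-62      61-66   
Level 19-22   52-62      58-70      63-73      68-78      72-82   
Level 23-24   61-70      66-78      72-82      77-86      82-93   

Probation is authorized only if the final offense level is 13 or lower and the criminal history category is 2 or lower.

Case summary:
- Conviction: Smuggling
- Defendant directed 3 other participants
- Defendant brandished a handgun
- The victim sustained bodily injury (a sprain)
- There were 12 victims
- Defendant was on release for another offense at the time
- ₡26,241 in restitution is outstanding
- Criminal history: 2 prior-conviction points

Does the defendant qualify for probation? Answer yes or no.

No

Base offense level for smuggling: 6.
A1 applies: 6 + 3 = 9.
A2 applies: 9 + 1 = 10.
A4 applies: 10 + 3 = 13.
A5 applies: 13 + 2 = 15.
A6 applies: 15 + 3 = 18.
A8 applies (level before this adjustment is 18 < 22, so +1): 18 + 1 = 19.
Final offense level: 19.
Criminal history: 2 prior points → Category 2 (2-7).
Level 19 falls in the 19-22 band.
Grid: Level 19-22 × Category 2 = 58-70 months.
Probation check: level 19 > 13 and category 2 ≤ 2 → not eligible.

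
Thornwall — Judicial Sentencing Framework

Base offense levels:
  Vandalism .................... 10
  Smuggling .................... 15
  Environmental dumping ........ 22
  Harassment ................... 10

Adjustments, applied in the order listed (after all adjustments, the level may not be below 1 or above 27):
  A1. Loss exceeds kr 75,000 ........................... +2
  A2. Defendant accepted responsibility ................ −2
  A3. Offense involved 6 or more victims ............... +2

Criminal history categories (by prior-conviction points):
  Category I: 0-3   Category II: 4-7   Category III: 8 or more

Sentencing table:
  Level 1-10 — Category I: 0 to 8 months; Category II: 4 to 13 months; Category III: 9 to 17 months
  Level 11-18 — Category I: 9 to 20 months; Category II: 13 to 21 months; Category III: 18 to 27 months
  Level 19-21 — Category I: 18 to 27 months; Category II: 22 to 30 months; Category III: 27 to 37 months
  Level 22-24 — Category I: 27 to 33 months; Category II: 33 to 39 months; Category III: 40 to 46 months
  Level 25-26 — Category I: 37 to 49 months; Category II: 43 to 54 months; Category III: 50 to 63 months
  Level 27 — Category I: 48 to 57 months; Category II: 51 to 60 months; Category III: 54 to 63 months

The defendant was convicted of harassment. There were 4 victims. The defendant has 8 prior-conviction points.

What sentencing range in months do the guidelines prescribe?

9-17 months

Base offense level for harassment: 10.
Final offense level: 10.
Criminal history: 8 prior points → Category III (8+).
Level 10 falls in the 1-10 band.
Grid: Level 1-10 × Category III = 9-17 months.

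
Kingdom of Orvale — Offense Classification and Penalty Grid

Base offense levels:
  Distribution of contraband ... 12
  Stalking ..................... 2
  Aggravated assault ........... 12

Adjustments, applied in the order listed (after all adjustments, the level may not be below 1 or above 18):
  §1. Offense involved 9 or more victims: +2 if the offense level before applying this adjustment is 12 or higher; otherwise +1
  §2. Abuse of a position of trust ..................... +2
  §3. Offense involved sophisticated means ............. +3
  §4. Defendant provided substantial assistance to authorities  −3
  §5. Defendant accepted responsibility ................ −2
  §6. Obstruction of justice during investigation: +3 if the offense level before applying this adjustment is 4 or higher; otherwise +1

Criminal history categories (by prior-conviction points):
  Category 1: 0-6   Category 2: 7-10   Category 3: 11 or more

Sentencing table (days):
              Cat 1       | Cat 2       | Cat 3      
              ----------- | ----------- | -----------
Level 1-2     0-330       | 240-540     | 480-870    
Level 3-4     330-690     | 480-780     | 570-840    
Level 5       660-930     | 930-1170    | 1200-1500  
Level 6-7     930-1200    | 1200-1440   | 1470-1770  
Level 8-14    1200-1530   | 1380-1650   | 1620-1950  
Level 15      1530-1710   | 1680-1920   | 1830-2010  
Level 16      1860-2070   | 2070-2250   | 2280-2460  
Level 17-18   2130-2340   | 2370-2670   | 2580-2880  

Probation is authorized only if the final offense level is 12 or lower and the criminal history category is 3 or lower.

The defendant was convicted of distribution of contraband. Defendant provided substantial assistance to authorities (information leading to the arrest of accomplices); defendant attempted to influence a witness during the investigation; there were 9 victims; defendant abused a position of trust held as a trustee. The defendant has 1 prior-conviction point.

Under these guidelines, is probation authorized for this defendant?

No

Base offense level for distribution of contraband: 12.
§1 applies (level before this adjustment is 12 ≥ 12, so +2): 12 + 2 = 14.
§2 applies: 14 + 2 = 16.
§3 does not apply.
§4 applies: 16 − 3 = 13.
§5 does not apply.
§6 applies (level before this adjustment is 13 ≥ 4, so +3): 13 + 3 = 16.
Final offense level: 16.
Criminal history: 1 prior point → Category 1 (0-6).
Level 16 falls in the 16 band.
Grid: Level 16 × Category 1 = 1860-2070 days.
Probation check: level 16 > 12 and category 1 ≤ 3 → not eligible.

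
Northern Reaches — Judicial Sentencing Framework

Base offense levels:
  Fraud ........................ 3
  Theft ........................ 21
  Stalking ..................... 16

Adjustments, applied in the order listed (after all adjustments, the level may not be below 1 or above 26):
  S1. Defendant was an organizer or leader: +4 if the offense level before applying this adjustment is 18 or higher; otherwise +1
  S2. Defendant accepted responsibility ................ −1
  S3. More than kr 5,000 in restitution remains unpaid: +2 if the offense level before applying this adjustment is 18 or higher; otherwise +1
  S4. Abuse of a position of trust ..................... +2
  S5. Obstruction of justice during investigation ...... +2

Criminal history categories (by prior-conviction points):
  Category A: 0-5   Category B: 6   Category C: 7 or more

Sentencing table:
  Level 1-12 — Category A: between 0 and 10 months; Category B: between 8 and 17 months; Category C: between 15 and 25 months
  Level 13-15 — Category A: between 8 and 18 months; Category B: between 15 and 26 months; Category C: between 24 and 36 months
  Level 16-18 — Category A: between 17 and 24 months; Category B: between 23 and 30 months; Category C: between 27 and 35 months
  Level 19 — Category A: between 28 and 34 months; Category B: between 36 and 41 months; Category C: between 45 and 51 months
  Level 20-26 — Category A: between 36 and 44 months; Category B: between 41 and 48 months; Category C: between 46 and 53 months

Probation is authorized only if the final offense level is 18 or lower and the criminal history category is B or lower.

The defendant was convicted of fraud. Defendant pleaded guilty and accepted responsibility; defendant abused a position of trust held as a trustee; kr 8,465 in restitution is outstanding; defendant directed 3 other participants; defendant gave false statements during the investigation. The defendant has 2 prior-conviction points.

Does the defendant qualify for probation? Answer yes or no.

Base offense level for fraud: 3.
S1 applies (level before this adjustment is 3 < 18, so +1): 3 + 1 = 4.
S2 applies: 4 − 1 = 3.
S3 applies (level before this adjustment is 3 < 18, so +1): 3 + 1 = 4.
S4 applies: 4 + 2 = 6.
S5 applies: 6 + 2 = 8.
Final offense level: 8.
Criminal history: 2 prior points → Category A (0-5).
Level 8 falls in the 1-12 band.
Grid: Level 1-12 × Category A = 0-10 months.
Probation check: level 8 ≤ 18 and category A ≤ B → eligible.

Yes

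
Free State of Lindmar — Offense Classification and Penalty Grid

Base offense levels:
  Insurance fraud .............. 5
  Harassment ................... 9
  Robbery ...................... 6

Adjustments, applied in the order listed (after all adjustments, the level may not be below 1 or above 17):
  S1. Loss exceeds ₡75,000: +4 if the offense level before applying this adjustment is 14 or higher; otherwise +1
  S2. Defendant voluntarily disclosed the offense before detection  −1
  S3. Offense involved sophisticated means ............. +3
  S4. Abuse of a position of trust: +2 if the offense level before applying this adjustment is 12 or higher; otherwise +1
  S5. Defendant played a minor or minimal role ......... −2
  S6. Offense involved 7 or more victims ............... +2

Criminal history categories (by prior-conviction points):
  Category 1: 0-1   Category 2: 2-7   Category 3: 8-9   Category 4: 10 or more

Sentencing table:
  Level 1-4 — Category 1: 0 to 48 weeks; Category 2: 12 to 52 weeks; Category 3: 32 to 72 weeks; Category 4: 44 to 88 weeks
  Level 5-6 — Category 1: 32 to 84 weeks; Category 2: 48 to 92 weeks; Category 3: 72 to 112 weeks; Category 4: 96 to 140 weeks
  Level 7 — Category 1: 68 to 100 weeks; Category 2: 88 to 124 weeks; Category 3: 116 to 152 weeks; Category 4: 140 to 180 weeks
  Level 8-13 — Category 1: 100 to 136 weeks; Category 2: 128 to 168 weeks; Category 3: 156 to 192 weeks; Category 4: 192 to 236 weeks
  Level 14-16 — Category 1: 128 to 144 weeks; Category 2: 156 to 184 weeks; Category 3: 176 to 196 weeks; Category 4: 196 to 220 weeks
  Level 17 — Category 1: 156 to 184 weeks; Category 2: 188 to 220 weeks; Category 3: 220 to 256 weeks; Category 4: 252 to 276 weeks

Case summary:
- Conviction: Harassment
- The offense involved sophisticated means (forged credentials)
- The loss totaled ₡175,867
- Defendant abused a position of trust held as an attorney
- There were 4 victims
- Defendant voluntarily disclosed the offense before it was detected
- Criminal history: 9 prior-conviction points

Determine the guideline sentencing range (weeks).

176-196 weeks

Base offense level for harassment: 9.
S1 applies (level before this adjustment is 9 < 14, so +1): 9 + 1 = 10.
S2 applies: 10 − 1 = 9.
S3 applies: 9 + 3 = 12.
S4 applies (level before this adjustment is 12 ≥ 12, so +2): 12 + 2 = 14.
S6 does not apply.
Final offense level: 14.
Criminal history: 9 prior points → Category 3 (8-9).
Level 14 falls in the 14-16 band.
Grid: Level 14-16 × Category 3 = 176-196 weeks.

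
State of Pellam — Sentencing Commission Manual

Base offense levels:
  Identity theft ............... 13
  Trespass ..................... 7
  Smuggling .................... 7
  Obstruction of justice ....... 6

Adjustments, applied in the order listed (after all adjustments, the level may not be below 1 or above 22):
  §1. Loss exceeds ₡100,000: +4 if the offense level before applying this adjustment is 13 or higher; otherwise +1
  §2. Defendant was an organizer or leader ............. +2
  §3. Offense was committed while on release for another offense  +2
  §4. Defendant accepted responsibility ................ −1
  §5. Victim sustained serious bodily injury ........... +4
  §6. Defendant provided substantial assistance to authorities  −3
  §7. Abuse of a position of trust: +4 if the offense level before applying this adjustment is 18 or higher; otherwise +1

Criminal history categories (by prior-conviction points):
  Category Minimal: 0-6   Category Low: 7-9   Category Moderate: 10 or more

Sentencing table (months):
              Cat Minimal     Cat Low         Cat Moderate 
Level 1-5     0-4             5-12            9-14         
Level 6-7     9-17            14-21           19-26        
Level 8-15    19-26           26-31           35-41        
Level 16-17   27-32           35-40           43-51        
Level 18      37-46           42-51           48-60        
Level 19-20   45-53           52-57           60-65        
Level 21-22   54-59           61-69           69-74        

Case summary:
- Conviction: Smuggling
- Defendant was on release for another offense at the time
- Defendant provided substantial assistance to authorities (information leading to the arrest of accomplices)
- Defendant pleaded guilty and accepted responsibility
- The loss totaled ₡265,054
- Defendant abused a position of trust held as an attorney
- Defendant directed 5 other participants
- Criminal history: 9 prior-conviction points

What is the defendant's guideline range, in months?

Base offense level for smuggling: 7.
§1 applies (level before this adjustment is 7 < 13, so +1): 7 + 1 = 8.
§2 applies: 8 + 2 = 10.
§3 applies: 10 + 2 = 12.
§4 applies: 12 − 1 = 11.
§5 does not apply.
§6 applies: 11 − 3 = 8.
§7 applies (level before this adjustment is 8 < 18, so +1): 8 + 1 = 9.
Final offense level: 9.
Criminal history: 9 prior points → Category Low (7-9).
Level 9 falls in the 8-15 band.
Grid: Level 8-15 × Category Low = 26-31 months.

26-31 months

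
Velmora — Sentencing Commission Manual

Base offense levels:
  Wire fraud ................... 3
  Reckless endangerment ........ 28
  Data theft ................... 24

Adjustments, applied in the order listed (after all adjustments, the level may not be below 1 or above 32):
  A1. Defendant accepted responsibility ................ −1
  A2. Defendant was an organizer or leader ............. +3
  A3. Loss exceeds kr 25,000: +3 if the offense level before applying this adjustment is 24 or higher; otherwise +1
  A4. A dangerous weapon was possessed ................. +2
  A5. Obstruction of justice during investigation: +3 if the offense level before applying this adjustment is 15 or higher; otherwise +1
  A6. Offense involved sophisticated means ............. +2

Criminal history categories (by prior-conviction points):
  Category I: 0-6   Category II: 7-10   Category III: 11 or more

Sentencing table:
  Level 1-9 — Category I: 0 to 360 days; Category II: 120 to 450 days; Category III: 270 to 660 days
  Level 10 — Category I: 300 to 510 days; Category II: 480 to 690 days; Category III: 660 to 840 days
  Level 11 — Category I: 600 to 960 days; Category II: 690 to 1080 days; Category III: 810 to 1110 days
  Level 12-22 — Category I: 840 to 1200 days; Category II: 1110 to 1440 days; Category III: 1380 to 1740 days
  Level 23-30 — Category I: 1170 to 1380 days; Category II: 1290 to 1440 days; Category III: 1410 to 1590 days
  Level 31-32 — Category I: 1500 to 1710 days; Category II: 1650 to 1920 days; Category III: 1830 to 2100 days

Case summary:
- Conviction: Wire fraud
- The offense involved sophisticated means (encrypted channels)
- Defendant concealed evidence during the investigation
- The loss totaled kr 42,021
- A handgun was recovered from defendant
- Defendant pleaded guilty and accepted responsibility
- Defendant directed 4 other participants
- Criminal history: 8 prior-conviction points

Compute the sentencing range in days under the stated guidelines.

Base offense level for wire fraud: 3.
A1 applies: 3 − 1 = 2.
A2 applies: 2 + 3 = 5.
A3 applies (level before this adjustment is 5 < 24, so +1): 5 + 1 = 6.
A4 applies: 6 + 2 = 8.
A5 applies (level before this adjustment is 8 < 15, so +1): 8 + 1 = 9.
A6 applies: 9 + 2 = 11.
Final offense level: 11.
Criminal history: 8 prior points → Category II (7-10).
Level 11 falls in the 11 band.
Grid: Level 11 × Category II = 690-1080 days.

690-1080 days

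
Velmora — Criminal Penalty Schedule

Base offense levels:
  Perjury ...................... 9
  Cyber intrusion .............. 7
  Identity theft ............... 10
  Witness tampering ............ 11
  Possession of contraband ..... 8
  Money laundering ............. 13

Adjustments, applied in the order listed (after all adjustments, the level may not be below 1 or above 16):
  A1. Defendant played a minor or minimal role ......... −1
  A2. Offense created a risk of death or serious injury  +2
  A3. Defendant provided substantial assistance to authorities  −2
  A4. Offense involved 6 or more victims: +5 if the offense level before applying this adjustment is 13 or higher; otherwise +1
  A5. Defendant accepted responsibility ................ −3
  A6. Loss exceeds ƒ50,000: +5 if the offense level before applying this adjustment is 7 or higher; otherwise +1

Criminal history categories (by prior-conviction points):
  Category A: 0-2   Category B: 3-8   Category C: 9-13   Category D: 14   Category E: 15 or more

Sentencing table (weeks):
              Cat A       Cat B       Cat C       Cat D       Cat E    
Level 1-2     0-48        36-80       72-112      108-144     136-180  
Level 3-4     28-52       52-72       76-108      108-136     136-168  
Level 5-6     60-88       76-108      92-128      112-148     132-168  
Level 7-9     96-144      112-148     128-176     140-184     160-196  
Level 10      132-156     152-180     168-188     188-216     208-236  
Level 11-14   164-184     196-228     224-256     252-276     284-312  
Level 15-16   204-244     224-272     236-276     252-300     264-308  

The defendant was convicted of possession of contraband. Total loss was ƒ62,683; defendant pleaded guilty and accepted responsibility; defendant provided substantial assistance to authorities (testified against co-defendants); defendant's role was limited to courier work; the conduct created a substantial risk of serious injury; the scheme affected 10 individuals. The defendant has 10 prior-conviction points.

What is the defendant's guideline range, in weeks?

92-128 weeks

Base offense level for possession of contraband: 8.
A1 applies: 8 − 1 = 7.
A2 applies: 7 + 2 = 9.
A3 applies: 9 − 2 = 7.
A4 applies (level before this adjustment is 7 < 13, so +1): 7 + 1 = 8.
A5 applies: 8 − 3 = 5.
A6 applies (level before this adjustment is 5 < 7, so +1): 5 + 1 = 6.
Final offense level: 6.
Criminal history: 10 prior points → Category C (9-13).
Level 6 falls in the 5-6 band.
Grid: Level 5-6 × Category C = 92-128 weeks.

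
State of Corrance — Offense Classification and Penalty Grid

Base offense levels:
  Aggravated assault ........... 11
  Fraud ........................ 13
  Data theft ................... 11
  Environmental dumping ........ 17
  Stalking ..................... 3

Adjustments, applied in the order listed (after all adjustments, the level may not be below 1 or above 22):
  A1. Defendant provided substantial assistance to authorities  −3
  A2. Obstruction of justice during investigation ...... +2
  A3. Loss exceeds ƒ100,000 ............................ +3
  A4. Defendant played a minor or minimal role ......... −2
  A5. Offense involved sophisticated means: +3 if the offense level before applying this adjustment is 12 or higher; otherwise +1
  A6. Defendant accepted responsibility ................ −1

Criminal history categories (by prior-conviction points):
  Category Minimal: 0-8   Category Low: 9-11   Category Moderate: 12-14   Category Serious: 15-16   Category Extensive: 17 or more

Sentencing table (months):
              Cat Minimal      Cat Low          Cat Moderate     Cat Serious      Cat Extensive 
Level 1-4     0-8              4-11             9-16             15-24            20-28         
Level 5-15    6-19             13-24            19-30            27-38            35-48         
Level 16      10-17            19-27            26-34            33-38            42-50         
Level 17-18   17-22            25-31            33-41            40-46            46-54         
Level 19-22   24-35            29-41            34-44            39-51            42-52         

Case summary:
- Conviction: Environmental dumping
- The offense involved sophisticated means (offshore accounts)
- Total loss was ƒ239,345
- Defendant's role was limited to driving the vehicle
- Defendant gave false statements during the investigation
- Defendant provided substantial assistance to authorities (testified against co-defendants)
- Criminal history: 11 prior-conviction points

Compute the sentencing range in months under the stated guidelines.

29-41 months

Base offense level for environmental dumping: 17.
A1 applies: 17 − 3 = 14.
A2 applies: 14 + 2 = 16.
A3 applies: 16 + 3 = 19.
A4 applies: 19 − 2 = 17.
A5 applies (level before this adjustment is 17 ≥ 12, so +3): 17 + 3 = 20.
Final offense level: 20.
Criminal history: 11 prior points → Category Low (9-11).
Level 20 falls in the 19-22 band.
Grid: Level 19-22 × Category Low = 29-41 months.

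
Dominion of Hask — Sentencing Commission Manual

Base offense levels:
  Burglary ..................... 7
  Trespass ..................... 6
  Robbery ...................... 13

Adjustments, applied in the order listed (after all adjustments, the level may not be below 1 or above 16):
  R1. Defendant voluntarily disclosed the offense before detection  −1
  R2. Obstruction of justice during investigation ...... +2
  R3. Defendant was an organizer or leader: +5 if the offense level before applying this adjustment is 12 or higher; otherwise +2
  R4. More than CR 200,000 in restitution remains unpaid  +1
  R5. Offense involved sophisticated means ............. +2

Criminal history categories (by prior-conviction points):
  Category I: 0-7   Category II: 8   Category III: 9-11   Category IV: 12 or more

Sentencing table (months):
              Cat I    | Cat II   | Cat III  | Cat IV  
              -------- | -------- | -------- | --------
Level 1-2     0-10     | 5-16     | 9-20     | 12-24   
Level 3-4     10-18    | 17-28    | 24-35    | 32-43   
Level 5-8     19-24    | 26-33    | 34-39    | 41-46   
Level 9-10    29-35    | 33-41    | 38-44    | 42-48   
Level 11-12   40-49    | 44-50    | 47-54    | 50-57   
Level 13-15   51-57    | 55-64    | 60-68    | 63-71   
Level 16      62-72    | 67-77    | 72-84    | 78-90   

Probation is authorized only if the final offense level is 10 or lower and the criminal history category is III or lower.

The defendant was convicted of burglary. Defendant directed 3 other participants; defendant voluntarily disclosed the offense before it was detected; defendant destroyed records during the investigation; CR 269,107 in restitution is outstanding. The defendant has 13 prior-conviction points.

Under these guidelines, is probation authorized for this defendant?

Base offense level for burglary: 7.
R1 applies: 7 − 1 = 6.
R2 applies: 6 + 2 = 8.
R3 applies (level before this adjustment is 8 < 12, so +2): 8 + 2 = 10.
R4 applies: 10 + 1 = 11.
Final offense level: 11.
Criminal history: 13 prior points → Category IV (12+).
Level 11 falls in the 11-12 band.
Grid: Level 11-12 × Category IV = 50-57 months.
Probation check: level 11 > 10 and category IV > III → not eligible.

No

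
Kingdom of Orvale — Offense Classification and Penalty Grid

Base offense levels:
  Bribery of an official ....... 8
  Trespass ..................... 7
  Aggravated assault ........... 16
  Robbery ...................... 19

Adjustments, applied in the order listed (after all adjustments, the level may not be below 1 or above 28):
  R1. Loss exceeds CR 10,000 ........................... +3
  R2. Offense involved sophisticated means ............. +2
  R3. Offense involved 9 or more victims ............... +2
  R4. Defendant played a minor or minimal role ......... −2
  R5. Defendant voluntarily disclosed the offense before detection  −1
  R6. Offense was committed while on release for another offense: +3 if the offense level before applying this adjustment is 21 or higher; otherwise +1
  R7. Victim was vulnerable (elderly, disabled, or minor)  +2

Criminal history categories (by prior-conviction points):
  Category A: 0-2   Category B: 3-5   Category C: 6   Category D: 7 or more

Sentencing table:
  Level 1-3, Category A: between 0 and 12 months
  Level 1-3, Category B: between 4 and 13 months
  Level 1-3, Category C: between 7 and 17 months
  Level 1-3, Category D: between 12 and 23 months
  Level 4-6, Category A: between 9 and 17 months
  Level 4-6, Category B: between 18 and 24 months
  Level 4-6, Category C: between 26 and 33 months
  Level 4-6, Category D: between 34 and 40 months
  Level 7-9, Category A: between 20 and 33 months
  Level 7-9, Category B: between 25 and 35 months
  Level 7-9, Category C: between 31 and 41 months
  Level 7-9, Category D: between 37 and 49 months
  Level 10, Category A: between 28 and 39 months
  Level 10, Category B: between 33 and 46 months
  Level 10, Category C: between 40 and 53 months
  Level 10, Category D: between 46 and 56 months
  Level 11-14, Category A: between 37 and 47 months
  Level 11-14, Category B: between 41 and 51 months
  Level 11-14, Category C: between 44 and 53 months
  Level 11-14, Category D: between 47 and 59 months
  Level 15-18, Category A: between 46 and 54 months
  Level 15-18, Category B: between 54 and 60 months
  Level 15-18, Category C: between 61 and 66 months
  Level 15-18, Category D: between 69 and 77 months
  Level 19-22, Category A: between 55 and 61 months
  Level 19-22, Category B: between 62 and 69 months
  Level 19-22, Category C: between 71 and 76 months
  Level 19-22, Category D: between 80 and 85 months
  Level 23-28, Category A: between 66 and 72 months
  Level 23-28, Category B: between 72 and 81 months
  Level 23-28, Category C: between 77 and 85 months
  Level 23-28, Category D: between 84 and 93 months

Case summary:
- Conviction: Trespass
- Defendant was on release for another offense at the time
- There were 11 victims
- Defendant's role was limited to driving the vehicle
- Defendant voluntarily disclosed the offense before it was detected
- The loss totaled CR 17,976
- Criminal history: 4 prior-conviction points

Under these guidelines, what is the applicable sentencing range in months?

33-46 months

Base offense level for trespass: 7.
R1 applies: 7 + 3 = 10.
R3 applies: 10 + 2 = 12.
R4 applies: 12 − 2 = 10.
R5 applies: 10 − 1 = 9.
R6 applies (level before this adjustment is 9 < 21, so +1): 9 + 1 = 10.
R7 does not apply.
Final offense level: 10.
Criminal history: 4 prior points → Category B (3-5).
Level 10 falls in the 10 band.
Grid: Level 10 × Category B = 33-46 months.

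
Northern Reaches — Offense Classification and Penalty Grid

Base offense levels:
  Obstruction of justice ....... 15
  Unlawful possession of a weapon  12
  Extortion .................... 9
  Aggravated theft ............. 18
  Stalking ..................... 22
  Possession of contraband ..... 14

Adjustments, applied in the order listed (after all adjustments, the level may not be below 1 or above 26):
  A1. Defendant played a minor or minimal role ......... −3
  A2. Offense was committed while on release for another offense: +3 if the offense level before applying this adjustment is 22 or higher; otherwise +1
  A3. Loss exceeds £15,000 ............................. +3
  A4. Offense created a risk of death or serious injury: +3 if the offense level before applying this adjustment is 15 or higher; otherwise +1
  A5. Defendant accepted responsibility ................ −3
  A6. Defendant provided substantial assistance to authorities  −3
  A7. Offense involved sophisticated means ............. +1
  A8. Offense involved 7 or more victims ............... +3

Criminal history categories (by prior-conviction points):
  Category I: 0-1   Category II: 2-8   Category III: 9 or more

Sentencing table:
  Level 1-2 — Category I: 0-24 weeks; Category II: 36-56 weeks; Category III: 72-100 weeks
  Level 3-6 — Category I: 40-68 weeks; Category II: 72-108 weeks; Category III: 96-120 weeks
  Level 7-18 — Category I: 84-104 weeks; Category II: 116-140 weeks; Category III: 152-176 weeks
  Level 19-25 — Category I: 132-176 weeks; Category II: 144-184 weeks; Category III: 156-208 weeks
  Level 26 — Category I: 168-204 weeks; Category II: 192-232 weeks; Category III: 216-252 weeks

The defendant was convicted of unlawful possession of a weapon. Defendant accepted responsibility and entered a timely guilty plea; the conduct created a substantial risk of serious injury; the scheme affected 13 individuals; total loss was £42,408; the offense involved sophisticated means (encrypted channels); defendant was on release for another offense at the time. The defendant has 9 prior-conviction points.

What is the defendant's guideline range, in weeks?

Base offense level for unlawful possession of a weapon: 12.
A2 applies (level before this adjustment is 12 < 22, so +1): 12 + 1 = 13.
A3 applies: 13 + 3 = 16.
A4 applies (level before this adjustment is 16 ≥ 15, so +3): 16 + 3 = 19.
A5 applies: 19 − 3 = 16.
A7 applies: 16 + 1 = 17.
A8 applies: 17 + 3 = 20.
Final offense level: 20.
Criminal history: 9 prior points → Category III (9+).
Level 20 falls in the 19-25 band.
Grid: Level 19-25 × Category III = 156-208 weeks.

156-208 weeks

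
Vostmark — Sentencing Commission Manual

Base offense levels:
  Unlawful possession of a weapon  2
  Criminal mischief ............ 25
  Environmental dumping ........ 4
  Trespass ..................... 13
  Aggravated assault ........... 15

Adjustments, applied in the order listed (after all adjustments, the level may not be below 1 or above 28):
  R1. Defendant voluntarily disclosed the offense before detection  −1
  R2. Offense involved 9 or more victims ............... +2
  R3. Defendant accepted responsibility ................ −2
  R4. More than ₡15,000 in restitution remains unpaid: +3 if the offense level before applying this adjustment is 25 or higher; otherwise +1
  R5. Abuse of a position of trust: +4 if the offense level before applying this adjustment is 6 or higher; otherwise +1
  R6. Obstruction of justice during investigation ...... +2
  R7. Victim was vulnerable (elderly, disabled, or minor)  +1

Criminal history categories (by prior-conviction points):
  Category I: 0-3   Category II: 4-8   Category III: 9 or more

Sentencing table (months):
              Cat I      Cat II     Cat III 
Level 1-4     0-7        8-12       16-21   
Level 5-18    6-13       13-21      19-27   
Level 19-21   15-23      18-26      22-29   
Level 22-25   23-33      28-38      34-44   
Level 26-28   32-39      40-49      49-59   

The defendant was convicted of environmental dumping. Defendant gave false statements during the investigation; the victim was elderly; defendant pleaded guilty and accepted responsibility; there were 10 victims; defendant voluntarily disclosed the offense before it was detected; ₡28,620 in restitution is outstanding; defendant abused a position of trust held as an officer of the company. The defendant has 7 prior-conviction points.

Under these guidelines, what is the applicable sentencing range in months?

Base offense level for environmental dumping: 4.
R1 applies: 4 − 1 = 3.
R2 applies: 3 + 2 = 5.
R3 applies: 5 − 2 = 3.
R4 applies (level before this adjustment is 3 < 25, so +1): 3 + 1 = 4.
R5 applies (level before this adjustment is 4 < 6, so +1): 4 + 1 = 5.
R6 applies: 5 + 2 = 7.
R7 applies: 7 + 1 = 8.
Final offense level: 8.
Criminal history: 7 prior points → Category II (4-8).
Level 8 falls in the 5-18 band.
Grid: Level 5-18 × Category II = 13-21 months.

13-21 months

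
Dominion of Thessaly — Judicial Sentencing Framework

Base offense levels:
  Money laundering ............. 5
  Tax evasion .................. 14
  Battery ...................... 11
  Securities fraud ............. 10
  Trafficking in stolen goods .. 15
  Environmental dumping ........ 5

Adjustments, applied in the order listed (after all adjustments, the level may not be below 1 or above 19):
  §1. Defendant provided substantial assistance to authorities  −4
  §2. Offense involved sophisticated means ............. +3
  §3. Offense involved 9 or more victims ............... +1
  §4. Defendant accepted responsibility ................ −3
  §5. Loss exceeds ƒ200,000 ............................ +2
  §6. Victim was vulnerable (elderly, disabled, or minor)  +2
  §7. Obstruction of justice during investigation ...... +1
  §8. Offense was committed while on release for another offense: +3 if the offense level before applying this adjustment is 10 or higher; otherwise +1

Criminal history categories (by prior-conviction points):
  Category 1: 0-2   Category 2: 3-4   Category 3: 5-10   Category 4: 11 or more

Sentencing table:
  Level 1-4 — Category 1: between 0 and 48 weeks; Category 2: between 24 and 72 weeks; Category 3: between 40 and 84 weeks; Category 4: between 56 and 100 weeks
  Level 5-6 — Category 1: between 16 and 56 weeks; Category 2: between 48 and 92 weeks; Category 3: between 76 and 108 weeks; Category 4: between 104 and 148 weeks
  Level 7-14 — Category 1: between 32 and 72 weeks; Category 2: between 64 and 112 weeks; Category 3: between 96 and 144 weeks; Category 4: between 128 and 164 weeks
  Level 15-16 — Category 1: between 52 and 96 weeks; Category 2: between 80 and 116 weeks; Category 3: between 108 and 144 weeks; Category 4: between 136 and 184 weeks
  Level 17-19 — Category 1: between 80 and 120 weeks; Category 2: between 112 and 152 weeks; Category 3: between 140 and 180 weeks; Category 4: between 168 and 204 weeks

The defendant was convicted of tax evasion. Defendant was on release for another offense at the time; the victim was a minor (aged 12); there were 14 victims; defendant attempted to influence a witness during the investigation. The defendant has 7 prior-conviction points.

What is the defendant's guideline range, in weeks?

140-180 weeks

Base offense level for tax evasion: 14.
§2 does not apply.
§3 applies: 14 + 1 = 15.
§6 applies: 15 + 2 = 17.
§7 applies: 17 + 1 = 18.
§8 applies (level before this adjustment is 18 ≥ 10, so +3): 18 + 3 = 21.
Level 21 exceeds the maximum of 19; capped at 19.
Final offense level: 19.
Criminal history: 7 prior points → Category 3 (5-10).
Level 19 falls in the 17-19 band.
Grid: Level 17-19 × Category 3 = 140-180 weeks.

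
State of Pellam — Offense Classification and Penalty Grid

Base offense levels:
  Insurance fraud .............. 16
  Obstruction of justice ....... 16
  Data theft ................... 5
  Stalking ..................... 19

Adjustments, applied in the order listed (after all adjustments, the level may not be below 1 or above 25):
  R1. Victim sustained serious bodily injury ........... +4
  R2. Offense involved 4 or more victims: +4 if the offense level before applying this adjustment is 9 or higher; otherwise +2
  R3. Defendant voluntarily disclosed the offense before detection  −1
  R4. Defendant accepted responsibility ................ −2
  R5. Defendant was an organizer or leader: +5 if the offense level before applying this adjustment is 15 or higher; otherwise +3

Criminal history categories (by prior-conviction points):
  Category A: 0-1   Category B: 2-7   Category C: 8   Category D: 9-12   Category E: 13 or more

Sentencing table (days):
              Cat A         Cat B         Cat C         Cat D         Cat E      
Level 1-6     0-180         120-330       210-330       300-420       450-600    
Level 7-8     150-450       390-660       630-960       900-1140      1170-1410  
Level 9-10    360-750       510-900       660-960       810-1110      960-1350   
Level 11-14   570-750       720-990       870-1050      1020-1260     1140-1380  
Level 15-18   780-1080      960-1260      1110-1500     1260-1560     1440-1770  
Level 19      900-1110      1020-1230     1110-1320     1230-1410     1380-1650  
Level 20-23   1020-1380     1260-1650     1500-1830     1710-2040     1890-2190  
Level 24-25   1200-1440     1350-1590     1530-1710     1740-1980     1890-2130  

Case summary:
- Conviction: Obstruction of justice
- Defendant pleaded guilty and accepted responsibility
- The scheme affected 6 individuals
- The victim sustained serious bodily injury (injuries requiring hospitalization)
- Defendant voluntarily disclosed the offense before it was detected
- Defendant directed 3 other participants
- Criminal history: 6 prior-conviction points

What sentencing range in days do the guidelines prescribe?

Base offense level for obstruction of justice: 16.
R1 applies: 16 + 4 = 20.
R2 applies (level before this adjustment is 20 ≥ 9, so +4): 20 + 4 = 24.
R3 applies: 24 − 1 = 23.
R4 applies: 23 − 2 = 21.
R5 applies (level before this adjustment is 21 ≥ 15, so +5): 21 + 5 = 26.
Level 26 exceeds the maximum of 25; capped at 25.
Final offense level: 25.
Criminal history: 6 prior points → Category B (2-7).
Level 25 falls in the 24-25 band.
Grid: Level 24-25 × Category B = 1350-1590 days.

1350-1590 days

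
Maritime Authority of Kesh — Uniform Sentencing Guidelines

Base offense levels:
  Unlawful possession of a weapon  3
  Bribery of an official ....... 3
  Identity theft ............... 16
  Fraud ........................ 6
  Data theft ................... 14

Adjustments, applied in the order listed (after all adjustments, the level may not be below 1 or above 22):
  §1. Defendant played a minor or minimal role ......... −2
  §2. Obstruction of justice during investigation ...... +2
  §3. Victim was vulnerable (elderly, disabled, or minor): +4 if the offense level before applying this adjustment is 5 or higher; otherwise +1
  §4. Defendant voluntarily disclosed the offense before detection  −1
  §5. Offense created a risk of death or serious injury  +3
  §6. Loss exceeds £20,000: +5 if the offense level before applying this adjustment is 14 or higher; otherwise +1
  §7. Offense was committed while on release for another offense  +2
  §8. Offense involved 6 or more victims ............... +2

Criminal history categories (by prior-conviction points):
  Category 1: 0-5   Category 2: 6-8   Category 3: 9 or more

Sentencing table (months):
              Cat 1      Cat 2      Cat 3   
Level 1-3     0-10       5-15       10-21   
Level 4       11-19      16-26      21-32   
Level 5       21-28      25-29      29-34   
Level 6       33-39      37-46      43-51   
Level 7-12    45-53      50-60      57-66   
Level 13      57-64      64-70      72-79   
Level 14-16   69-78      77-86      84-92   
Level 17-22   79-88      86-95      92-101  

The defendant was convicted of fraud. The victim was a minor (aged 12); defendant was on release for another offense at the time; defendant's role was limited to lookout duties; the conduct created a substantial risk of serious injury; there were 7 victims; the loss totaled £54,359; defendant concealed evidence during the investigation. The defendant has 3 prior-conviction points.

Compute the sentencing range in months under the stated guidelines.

Base offense level for fraud: 6.
§1 applies: 6 − 2 = 4.
§2 applies: 4 + 2 = 6.
§3 applies (level before this adjustment is 6 ≥ 5, so +4): 6 + 4 = 10.
§4 does not apply.
§5 applies: 10 + 3 = 13.
§6 applies (level before this adjustment is 13 < 14, so +1): 13 + 1 = 14.
§7 applies: 14 + 2 = 16.
§8 applies: 16 + 2 = 18.
Final offense level: 18.
Criminal history: 3 prior points → Category 1 (0-5).
Level 18 falls in the 17-22 band.
Grid: Level 17-22 × Category 1 = 79-88 months.

79-88 months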